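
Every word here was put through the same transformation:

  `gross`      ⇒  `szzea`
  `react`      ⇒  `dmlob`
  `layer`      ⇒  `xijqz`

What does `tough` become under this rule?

Shifts by position in gross: pos 0: g→s (+12), pos 1: r→z (+8), pos 2: o→z (+11), pos 3: s→e (+12), pos 4: s→a (+8) — repeating every 3. It's a Vigenère-style cipher with numeric key [12,8,11]: position i shifts by key[i mod 3].
Applying it to tough: t+12=f, o+8=w, u+11=f, g+12=s, h+8=p.

fwfsp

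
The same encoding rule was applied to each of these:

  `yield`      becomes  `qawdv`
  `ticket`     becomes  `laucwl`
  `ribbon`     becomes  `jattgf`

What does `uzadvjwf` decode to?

children

Compare letters: y→q is +18, i→a is +18, e→w is +18 — a constant shift. Every letter moves 18 places later in the alphabet, wrapping around z→a.
Undoing it on uzadvjwf: u−18=c, z−18=h, a−18=i, d−18=l, v−18=d, j−18=r, w−18=e, f−18=n.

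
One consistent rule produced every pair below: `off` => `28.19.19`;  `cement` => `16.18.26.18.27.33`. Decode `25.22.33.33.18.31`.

Each letter is replaced by its alphabet position (a=1..z=26) + 13.
Undoing it on 25.22.33.33.18.31: 25→(25−13)÷1=12=l, 22→(22−13)÷1=9=i, 33→(33−13)÷1=20=t, 33→(33−13)÷1=20=t, 18→(18−13)÷1=5=e, 31→(31−13)÷1=18=r.

litter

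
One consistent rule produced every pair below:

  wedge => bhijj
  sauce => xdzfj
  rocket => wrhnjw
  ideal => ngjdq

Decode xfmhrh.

scheme

Shifts by position in wedge: pos 0: w→b (+5), pos 1: e→h (+3), pos 2: d→i (+5), pos 3: g→j (+3) — repeating every 2. The shifts repeat in a cycle of length 2: positions 0,1,… shift by +5, +3, then the pattern repeats.
Decoding xfmhrh: x−5=s, f−3=c, m−5=h, h−3=e, r−5=m, h−3=e.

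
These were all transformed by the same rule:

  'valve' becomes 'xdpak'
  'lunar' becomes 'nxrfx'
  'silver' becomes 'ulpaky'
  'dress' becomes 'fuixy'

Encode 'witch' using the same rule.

In valve: v→x is +2, a→d is +3, l→p is +4, v→a is +5 — the shift increases by 1 each position. Each letter shifts forward by (position + 2), i.e. 2, 3, 4, … — the shift grows by one for each successive letter.
For witch: w+2=y, i+3=l, t+4=x, c+5=h, h+6=n.

ylxhn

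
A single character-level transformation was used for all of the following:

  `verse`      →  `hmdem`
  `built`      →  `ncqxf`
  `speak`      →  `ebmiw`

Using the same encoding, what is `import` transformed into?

qybwdf

The shift depends on letter class: consonant v→h is +12, but vowel e→m is +8. The rule splits by letter class: vowels +8, consonants +12.
For import: i(vowel)+8=q, m(cons)+12=y, p(cons)+12=b, o(vowel)+8=w, r(cons)+12=d, t(cons)+12=f.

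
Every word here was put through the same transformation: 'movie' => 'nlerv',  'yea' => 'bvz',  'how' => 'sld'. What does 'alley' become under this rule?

Letters are reflected about the middle of the alphabet (position → 25−position): Atbash.
Applying it to alley: a↔z, l↔o, l↔o, e↔v, y↔b.

zoovb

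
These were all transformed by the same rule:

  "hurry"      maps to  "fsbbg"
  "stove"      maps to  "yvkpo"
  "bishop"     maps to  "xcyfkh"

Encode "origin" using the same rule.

kbcicn

This is an affine cipher: with a=0,…,z=25, each position x becomes (23x+0) mod 26.
For origin: o(14)→23·14+0≡10=k; r(17)→23·17+0≡1=b; i(8)→23·8+0≡2=c; g(6)→23·6+0≡8=i; i(8)→23·8+0≡2=c; n(13)→23·13+0≡13=n (all mod 26).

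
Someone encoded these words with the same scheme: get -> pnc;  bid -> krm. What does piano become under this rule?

yrjwx

Compare letters: g→p is +9, e→n is +9, t→c is +9 — a constant shift. It's a constant shift of +9 (ROT9).
On piano: p+9=y, i+9=r, a+9=j, n+9=w, o+9=x.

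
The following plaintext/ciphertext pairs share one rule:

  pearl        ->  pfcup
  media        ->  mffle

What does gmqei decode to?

globe

In pearl: p→p is +0, e→f is +1, a→c is +2, r→u is +3 — the shift increases by 1 each position. Letter i (0-indexed) is shifted by i+0, so successive shifts are 0, 1, 2, ….
Undoing it on gmqei: g−0=g, m−1=l, q−2=o, e−3=b, i−4=e.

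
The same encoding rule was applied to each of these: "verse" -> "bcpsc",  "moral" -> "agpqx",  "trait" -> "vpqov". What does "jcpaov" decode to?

permit

v(21)→b(1) and e(4)→c(2) fit y≡3x+16 (mod 26); the inverse of 3 mod 26 is 9. This is an affine cipher: with a=0,…,z=25, each position x becomes (3x+16) mod 26.
Reversing it on jcpaov: j(9)→9·(9−16)≡15=p; c(2)→9·(2−16)≡4=e; p(15)→9·(15−16)≡17=r; a(0)→9·(0−16)≡12=m; o(14)→9·(14−16)≡8=i; v(21)→9·(21−16)≡19=t (all mod 26).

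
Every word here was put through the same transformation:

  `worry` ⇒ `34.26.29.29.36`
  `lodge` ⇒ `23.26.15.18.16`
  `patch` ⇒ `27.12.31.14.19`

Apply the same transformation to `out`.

Letters become their 1-based position plus 11 (so a→12, b→13, …).
On out: o=15→26, u=21→32, t=20→31.

26.32.31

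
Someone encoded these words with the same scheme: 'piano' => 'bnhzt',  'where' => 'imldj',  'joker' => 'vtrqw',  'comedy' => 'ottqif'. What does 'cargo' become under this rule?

The shifts repeat in a cycle of length 3: positions 0,1,… shift by +12, +5, +7, then the pattern repeats.
Applying it to cargo: c+12=o, a+5=f, r+7=y, g+12=s, o+5=t.

ofyst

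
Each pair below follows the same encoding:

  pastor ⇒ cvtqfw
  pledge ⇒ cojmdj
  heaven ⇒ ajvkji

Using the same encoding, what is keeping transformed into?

rjjcxid

Each letter's alphabet position (a=0..z=25) is mapped through 23·x+21 mod 26 — an affine cipher.
Applying it to keeping: k(10)→23·10+21≡17=r; e(4)→23·4+21≡9=j; e(4)→23·4+21≡9=j; p(15)→23·15+21≡2=c; i(8)→23·8+21≡23=x; n(13)→23·13+21≡8=i; g(6)→23·6+21≡3=d (all mod 26).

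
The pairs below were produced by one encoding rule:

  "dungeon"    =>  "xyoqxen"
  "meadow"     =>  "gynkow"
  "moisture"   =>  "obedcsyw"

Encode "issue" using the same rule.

The output letters match the input read backwards, each shifted +10: dungeon reversed is noegnud. The word is reversed, then every letter is shifted forward by 10.
Applying it to issue: reverse → eussi; then shift: e+10=o, u+10=e, s+10=c, s+10=c, i+10=s.

oeccs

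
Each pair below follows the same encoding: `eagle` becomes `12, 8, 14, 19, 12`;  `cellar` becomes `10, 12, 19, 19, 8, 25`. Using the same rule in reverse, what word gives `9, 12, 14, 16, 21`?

begin

Letters become their 1-based position plus 7 (so a→8, b→9, …).
Decoding 9, 12, 14, 16, 21: 9→(9−7)÷1=2=b, 12→(12−7)÷1=5=e, 14→(14−7)÷1=7=g, 16→(16−7)÷1=9=i, 21→(21−7)÷1=14=n.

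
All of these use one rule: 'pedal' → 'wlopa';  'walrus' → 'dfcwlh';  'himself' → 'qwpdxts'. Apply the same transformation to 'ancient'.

eyptnyl

The output letters match the input read backwards, each shifted +11: pedal reversed is ladep. Read the word backwards and shift each letter +11.
Applying it to ancient: reverse → tneicna; then shift: t+11=e, n+11=y, e+11=p, i+11=t, c+11=n, n+11=y, a+11=l.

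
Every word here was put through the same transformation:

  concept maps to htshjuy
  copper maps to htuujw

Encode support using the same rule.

xzuutwy

Compare letters: c→h is +5, o→t is +5, n→s is +5 — a constant shift. Every letter moves 5 places later in the alphabet, wrapping around z→a.
Applying it to support: s+5=x, u+5=z, p+5=u, p+5=u, o+5=t, r+5=w, t+5=y.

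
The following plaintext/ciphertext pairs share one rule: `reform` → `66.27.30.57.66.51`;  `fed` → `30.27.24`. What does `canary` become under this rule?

21.15.54.15.66.87

The formula is n = 3×(alphabet index, a=1) + 12.
Applying it to canary: c=3→21, a=1→15, n=14→54, a=1→15, r=18→66, y=25→87.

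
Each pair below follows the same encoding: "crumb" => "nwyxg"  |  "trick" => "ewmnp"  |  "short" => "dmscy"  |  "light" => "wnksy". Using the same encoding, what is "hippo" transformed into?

Shifts by position in crumb: pos 0: c→n (+11), pos 1: r→w (+5), pos 2: u→y (+4), pos 3: m→x (+11), pos 4: b→g (+5) — repeating every 3. It's a Vigenère-style cipher with numeric key [11,5,4]: position i shifts by key[i mod 3].
For hippo: h+11=s, i+5=n, p+4=t, p+11=a, o+5=t.

sntat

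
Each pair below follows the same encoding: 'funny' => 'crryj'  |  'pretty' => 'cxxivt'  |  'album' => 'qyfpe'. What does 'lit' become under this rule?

xmp

The output letters match the input read backwards, each shifted +4: funny reversed is ynnuf. Two steps: reverse the string, then apply a Caesar shift of +4.
On lit: reverse → til; then shift: t+4=x, i+4=m, l+4=p.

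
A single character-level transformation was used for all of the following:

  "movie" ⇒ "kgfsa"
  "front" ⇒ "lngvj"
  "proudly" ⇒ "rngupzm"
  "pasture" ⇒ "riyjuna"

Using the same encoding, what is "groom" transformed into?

wnggk

Each letter's alphabet position (a=0..z=25) is mapped through 11·x+8 mod 26 — an affine cipher.
For groom: g(6)→11·6+8≡22=w; r(17)→11·17+8≡13=n; o(14)→11·14+8≡6=g; o(14)→11·14+8≡6=g; m(12)→11·12+8≡10=k (all mod 26).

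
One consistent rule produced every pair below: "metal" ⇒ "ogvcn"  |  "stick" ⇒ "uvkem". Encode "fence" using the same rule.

hgpeg

Compare letters: m→o is +2, e→g is +2, t→v is +2 — a constant shift. Each letter is shifted forward by 2 in the alphabet (a Caesar shift of +2).
Applying it to fence: f+2=h, e+2=g, n+2=p, c+2=e, e+2=g.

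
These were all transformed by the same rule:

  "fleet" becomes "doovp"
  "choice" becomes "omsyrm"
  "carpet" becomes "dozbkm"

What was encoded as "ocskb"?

raise

The word is reversed, then every letter is shifted forward by 10.
Reversing it on ocskb: shift back: o−10=e, c−10=s, s−10=i, k−10=a, b−10=r → esiar; then reverse → raise.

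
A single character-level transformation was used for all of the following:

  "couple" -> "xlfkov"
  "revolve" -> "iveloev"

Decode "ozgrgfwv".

Each pair mirrors across the alphabet (c↔x, o↔l, u↔f): positions sum to 25. Each letter is replaced by its mirror in the alphabet: a↔z, b↔y, c↔x, and so on (the Atbash cipher).
Reversing it on ozgrgfwv: o↔l, z↔a, g↔t, r↔i, g↔t, f↔u, w↔d, v↔e.

latitude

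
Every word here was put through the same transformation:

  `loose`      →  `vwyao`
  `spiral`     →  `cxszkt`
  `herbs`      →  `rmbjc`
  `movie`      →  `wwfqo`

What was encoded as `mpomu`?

Shifts by position in loose: pos 0: l→v (+10), pos 1: o→w (+8), pos 2: o→y (+10), pos 3: s→a (+8) — repeating every 2. It's a Vigenère-style cipher with numeric key [10,8]: position i shifts by key[i mod 2].
Undoing it on mpomu: m−10=c, p−8=h, o−10=e, m−8=e, u−10=k.

cheek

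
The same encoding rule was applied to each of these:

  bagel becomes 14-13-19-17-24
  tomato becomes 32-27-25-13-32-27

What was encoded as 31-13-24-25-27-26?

salmon

b is letter #2 and maps to 14: an offset of 12. Letters become their 1-based position plus 12 (so a→13, b→14, …).
Reversing it on 31-13-24-25-27-26: 31→(31−12)÷1=19=s, 13→(13−12)÷1=1=a, 24→(24−12)÷1=12=l, 25→(25−12)÷1=13=m, 27→(27−12)÷1=15=o, 26→(26−12)÷1=14=n.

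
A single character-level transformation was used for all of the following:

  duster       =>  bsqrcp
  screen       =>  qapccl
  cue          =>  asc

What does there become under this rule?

rfcpc

Compare letters: d→b is +24, u→s is +24, s→q is +24 — a constant shift. This is a Caesar cipher with shift 24.
Applying it to there: t+24=r, h+24=f, e+24=c, r+24=p, e+24=c.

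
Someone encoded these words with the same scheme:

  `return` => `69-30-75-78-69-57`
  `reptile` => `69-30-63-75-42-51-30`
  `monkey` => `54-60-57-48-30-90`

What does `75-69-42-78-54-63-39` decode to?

r(#18)→69 and e(#5)→30: differences scale by 3, so n = 3·pos + 15. Each letter becomes 3×(its alphabet position, a=1..z=26) + 15.
Undoing it on 75-69-42-78-54-63-39: 75→(75−15)÷3=20=t, 69→(69−15)÷3=18=r, 42→(42−15)÷3=9=i, 78→(78−15)÷3=21=u, 54→(54−15)÷3=13=m, 63→(63−15)÷3=16=p, 39→(39−15)÷3=8=h.

triumph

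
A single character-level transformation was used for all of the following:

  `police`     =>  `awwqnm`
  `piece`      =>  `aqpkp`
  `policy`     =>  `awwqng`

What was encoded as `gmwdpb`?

The shifts repeat in a cycle of length 2: positions 0,1,… shift by +11, +8, then the pattern repeats.
Decoding gmwdpb: g−11=v, m−8=e, w−11=l, d−8=v, p−11=e, b−8=t.

velvet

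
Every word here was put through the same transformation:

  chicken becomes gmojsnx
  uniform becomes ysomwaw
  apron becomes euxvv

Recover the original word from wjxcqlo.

service

Letter i (0-indexed) is shifted by i+4, so successive shifts are 4, 5, 6, ….
Decoding wjxcqlo: w−4=s, j−5=e, x−6=r, c−7=v, q−8=i, l−9=c, o−10=e.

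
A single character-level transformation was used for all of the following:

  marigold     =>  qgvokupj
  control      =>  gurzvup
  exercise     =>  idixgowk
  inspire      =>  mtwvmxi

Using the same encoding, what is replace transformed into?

Shifts by position in marigold: pos 0: m→q (+4), pos 1: a→g (+6), pos 2: r→v (+4), pos 3: i→o (+6) — repeating every 2. A repeating key of period 2 is used — shifts +4, +6 over and over.
Applying it to replace: r+4=v, e+6=k, p+4=t, l+6=r, a+4=e, c+6=i, e+4=i.

vktreii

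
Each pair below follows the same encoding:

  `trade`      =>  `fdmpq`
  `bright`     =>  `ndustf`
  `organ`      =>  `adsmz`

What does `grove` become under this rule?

sdahq

Compare letters: t→f is +12, r→d is +12, a→m is +12 — a constant shift. It's a constant shift of +12 (ROT12).
Applying it to grove: g+12=s, r+12=d, o+12=a, v+12=h, e+12=q.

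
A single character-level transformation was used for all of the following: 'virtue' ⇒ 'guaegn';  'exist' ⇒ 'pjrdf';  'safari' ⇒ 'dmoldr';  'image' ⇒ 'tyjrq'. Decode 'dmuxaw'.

It's a Vigenère-style cipher with numeric key [11,12,9]: position i shifts by key[i mod 3].
Decoding dmuxaw: d−11=s, m−12=a, u−9=l, x−11=m, a−12=o, w−9=n.

salmon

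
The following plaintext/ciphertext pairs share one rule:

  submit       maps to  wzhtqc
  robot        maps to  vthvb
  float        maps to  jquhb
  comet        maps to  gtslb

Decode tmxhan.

The shift increases by 1 at each position, starting from +4: 4, 5, 6, ….
Reversing it on tmxhan: t−4=p, m−5=h, x−6=r, h−7=a, a−8=s, n−9=e.

phrase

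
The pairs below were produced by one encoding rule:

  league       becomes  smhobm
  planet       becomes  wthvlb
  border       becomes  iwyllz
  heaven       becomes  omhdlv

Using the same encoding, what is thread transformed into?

Shifts by position in league: pos 0: l→s (+7), pos 1: e→m (+8), pos 2: a→h (+7), pos 3: g→o (+8) — repeating every 2. It's a Vigenère-style cipher with numeric key [7,8]: position i shifts by key[i mod 2].
On thread: t+7=a, h+8=p, r+7=y, e+8=m, a+7=h, d+8=l.

apymhl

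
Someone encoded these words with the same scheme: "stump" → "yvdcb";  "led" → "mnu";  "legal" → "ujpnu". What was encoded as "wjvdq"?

The output letters match the input read backwards, each shifted +9: stump reversed is pmuts. The word is reversed, then every letter is shifted forward by 9.
Reversing it on wjvdq: shift back: w−9=n, j−9=a, v−9=m, d−9=u, q−9=h → namuh; then reverse → human.

human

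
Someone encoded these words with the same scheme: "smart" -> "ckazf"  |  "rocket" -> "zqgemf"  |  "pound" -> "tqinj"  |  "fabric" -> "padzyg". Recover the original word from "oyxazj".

s(18)→c(2) and m(12)→k(10) fit y≡3x+0 (mod 26); the inverse of 3 mod 26 is 9. This is an affine cipher: with a=0,…,z=25, each position x becomes (3x+0) mod 26.
Decoding oyxazj: o(14)→9·(14−0)≡22=w; y(24)→9·(24−0)≡8=i; x(23)→9·(23−0)≡25=z; a(0)→9·(0−0)≡0=a; z(25)→9·(25−0)≡17=r; j(9)→9·(9−0)≡3=d (all mod 26).

wizard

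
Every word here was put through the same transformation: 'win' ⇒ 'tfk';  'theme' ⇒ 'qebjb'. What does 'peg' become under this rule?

This is a Caesar cipher with shift 23.
For peg: p+23=m, e+23=b, g+23=d.

mbd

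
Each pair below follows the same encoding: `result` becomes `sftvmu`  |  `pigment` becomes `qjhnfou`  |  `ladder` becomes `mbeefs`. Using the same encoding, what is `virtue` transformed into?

Compare letters: r→s is +1, e→f is +1, s→t is +1 — a constant shift. This is a Caesar cipher with shift 1.
On virtue: v+1=w, i+1=j, r+1=s, t+1=u, u+1=v, e+1=f.

wjsuvf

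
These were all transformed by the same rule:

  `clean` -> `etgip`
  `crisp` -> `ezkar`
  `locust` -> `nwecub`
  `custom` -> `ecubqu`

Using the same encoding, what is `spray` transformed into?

A repeating key of period 2 is used — shifts +2, +8 over and over.
Applying it to spray: s+2=u, p+8=x, r+2=t, a+8=i, y+2=a.

uxtia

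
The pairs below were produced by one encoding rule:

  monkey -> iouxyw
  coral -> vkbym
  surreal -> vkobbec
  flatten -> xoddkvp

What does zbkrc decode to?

The output letters match the input read backwards, each shifted +10: monkey reversed is yeknom. The word is reversed, then every letter is shifted forward by 10.
Decoding zbkrc: shift back: z−10=p, b−10=r, k−10=a, r−10=h, c−10=s → prahs; then reverse → sharp.

sharp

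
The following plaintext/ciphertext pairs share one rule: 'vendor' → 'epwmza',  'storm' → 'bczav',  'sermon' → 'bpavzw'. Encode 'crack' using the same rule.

lallt

The rule splits by letter class: vowels +11, consonants +9.
For crack: c(cons)+9=l, r(cons)+9=a, a(vowel)+11=l, c(cons)+9=l, k(cons)+9=t.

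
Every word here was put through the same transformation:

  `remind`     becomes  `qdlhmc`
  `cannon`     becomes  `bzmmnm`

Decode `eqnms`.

Compare letters: r→q is +25, e→d is +25, m→l is +25 — a constant shift. Every letter moves 25 places later in the alphabet, wrapping around z→a.
Undoing it on eqnms: e−25=f, q−25=r, n−25=o, m−25=n, s−25=t.

front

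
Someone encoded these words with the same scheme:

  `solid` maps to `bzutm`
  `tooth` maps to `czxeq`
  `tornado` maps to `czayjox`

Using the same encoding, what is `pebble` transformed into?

ypkmup

Shifts by position in solid: pos 0: s→b (+9), pos 1: o→z (+11), pos 2: l→u (+9), pos 3: i→t (+11) — repeating every 2. It's a Vigenère-style cipher with numeric key [9,11]: position i shifts by key[i mod 2].
For pebble: p+9=y, e+11=p, b+9=k, b+11=m, l+9=u, e+11=p.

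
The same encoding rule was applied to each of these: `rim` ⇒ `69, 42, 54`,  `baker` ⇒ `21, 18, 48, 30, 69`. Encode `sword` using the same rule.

r(#18)→69 and i(#9)→42: differences scale by 3, so n = 3·pos + 15. Each letter becomes 3×(its alphabet position, a=1..z=26) + 15.
Applying it to sword: s=19→72, w=23→84, o=15→60, r=18→69, d=4→27.

72, 84, 60, 69, 27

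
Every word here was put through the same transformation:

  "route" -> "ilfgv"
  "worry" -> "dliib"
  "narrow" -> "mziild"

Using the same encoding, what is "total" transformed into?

glgzo

Letters are reflected about the middle of the alphabet (position → 25−position): Atbash.
On total: t↔g, o↔l, t↔g, a↔z, l↔o.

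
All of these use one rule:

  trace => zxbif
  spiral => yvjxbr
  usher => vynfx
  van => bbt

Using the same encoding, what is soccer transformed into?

ypiifx

Vowels shift forward by 1 and consonants shift forward by 6.
On soccer: s(cons)+6=y, o(vowel)+1=p, c(cons)+6=i, c(cons)+6=i, e(vowel)+1=f, r(cons)+6=x.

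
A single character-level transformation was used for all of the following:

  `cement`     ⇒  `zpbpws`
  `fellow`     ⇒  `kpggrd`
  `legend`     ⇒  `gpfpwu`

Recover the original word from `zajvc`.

chair

c(2)→z(25) and e(4)→p(15) fit y≡21x+9 (mod 26); the inverse of 21 mod 26 is 5. Each letter's alphabet position (a=0..z=25) is mapped through 21·x+9 mod 26 — an affine cipher.
Decoding zajvc: z(25)→5·(25−9)≡2=c; a(0)→5·(0−9)≡7=h; j(9)→5·(9−9)≡0=a; v(21)→5·(21−9)≡8=i; c(2)→5·(2−9)≡17=r (all mod 26).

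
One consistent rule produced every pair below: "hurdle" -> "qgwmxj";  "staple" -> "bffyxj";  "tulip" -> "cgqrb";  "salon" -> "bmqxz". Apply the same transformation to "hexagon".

Shifts by position in hurdle: pos 0: h→q (+9), pos 1: u→g (+12), pos 2: r→w (+5), pos 3: d→m (+9), pos 4: l→x (+12), pos 5: e→j (+5) — repeating every 3. A repeating key of period 3 is used — shifts +9, +12, +5 over and over.
For hexagon: h+9=q, e+12=q, x+5=c, a+9=j, g+12=s, o+5=t, n+9=w.

qqcjstw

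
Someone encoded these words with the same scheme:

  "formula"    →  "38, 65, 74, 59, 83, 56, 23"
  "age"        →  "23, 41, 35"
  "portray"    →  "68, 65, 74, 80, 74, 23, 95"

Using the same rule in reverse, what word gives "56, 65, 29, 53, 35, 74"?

f(#6)→38 and o(#15)→65: differences scale by 3, so n = 3·pos + 20. The formula is n = 3×(alphabet index, a=1) + 20.
Reversing it on 56, 65, 29, 53, 35, 74: 56→(56−20)÷3=12=l, 65→(65−20)÷3=15=o, 29→(29−20)÷3=3=c, 53→(53−20)÷3=11=k, 35→(35−20)÷3=5=e, 74→(74−20)÷3=18=r.

locker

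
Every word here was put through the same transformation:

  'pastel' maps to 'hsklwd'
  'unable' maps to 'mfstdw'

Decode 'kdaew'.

slime

Compare letters: p→h is +18, a→s is +18, s→k is +18 — a constant shift. This is a Caesar cipher with shift 18.
Undoing it on kdaew: k−18=s, d−18=l, a−18=i, e−18=m, w−18=e.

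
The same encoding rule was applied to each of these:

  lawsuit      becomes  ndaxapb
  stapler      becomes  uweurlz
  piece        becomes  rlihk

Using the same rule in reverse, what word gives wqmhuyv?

unicorn

In lawsuit: l→n is +2, a→d is +3, w→a is +4, s→x is +5 — the shift increases by 1 each position. Letter i (0-indexed) is shifted by i+2, so successive shifts are 2, 3, 4, ….
Reversing it on wqmhuyv: w−2=u, q−3=n, m−4=i, h−5=c, u−6=o, y−7=r, v−8=n.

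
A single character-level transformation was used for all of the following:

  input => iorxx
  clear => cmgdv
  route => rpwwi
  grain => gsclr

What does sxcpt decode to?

swamp

In input: i→i is +0, n→o is +1, p→r is +2, u→x is +3 — the shift increases by 1 each position. Each letter shifts forward by its position index (0, 1, 2, …) — the shift grows by one for each successive letter.
Undoing it on sxcpt: s−0=s, x−1=w, c−2=a, p−3=m, t−4=p.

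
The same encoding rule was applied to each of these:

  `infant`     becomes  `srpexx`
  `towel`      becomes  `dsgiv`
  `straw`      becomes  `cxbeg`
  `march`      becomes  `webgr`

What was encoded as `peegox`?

Shifts by position in infant: pos 0: i→s (+10), pos 1: n→r (+4), pos 2: f→p (+10), pos 3: a→e (+4) — repeating every 2. It's a Vigenère-style cipher with numeric key [10,4]: position i shifts by key[i mod 2].
Reversing it on peegox: p−10=f, e−4=a, e−10=u, g−4=c, o−10=e, x−4=t.

faucet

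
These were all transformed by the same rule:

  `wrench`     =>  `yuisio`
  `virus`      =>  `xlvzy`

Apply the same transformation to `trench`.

vuisio

In wrench: w→y is +2, r→u is +3, e→i is +4, n→s is +5 — the shift increases by 1 each position. Each letter shifts forward by (position + 2), i.e. 2, 3, 4, … — the shift grows by one for each successive letter.
For trench: t+2=v, r+3=u, e+4=i, n+5=s, c+6=i, h+7=o.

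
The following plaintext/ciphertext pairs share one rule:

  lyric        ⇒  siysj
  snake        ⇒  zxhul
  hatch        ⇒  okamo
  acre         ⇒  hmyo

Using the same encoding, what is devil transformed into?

Shifts by position in lyric: pos 0: l→s (+7), pos 1: y→i (+10), pos 2: r→y (+7), pos 3: i→s (+10) — repeating every 2. The shifts repeat in a cycle of length 2: positions 0,1,… shift by +7, +10, then the pattern repeats.
On devil: d+7=k, e+10=o, v+7=c, i+10=s, l+7=s.

kocss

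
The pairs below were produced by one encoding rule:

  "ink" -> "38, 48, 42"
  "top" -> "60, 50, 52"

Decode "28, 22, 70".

day

With a=1..z=26, the number is 2·pos + 20.
Undoing it on 28, 22, 70: 28→(28−20)÷2=4=d, 22→(22−20)÷2=1=a, 70→(70−20)÷2=25=y.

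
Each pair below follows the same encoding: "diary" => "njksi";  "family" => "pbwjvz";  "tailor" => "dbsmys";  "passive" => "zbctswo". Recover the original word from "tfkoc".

Shifts by position in diary: pos 0: d→n (+10), pos 1: i→j (+1), pos 2: a→k (+10), pos 3: r→s (+1) — repeating every 2. It's a Vigenère-style cipher with numeric key [10,1]: position i shifts by key[i mod 2].
Decoding tfkoc: t−10=j, f−1=e, k−10=a, o−1=n, c−10=s.

jeans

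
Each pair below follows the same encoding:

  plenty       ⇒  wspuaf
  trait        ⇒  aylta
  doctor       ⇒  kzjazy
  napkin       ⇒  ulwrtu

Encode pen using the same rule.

wpu

The shift depends on letter class: consonant p→w is +7, but vowel e→p is +11. The rule splits by letter class: vowels +11, consonants +7.
On pen: p(cons)+7=w, e(vowel)+11=p, n(cons)+7=u.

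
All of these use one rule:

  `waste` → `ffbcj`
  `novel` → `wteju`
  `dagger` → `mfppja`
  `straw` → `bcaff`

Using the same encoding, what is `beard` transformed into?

The shift depends on letter class: consonant w→f is +9, but vowel a→f is +5. The rule splits by letter class: vowels +5, consonants +9.
For beard: b(cons)+9=k, e(vowel)+5=j, a(vowel)+5=f, r(cons)+9=a, d(cons)+9=m.

kjfam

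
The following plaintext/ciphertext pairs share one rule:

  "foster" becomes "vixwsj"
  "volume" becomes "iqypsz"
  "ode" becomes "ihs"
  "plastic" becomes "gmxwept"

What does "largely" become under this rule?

The output letters match the input read backwards, each shifted +4: foster reversed is retsof. The word is reversed, then every letter is shifted forward by 4.
Applying it to largely: reverse → ylegral; then shift: y+4=c, l+4=p, e+4=i, g+4=k, r+4=v, a+4=e, l+4=p.

cpikvep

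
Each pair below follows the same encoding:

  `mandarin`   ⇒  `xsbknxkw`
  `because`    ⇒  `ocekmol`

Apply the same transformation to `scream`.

The output letters match the input read backwards, each shifted +10: mandarin reversed is niradnam. The word is reversed, then every letter is shifted forward by 10.
On scream: reverse → maercs; then shift: m+10=w, a+10=k, e+10=o, r+10=b, c+10=m, s+10=c.

wkobmc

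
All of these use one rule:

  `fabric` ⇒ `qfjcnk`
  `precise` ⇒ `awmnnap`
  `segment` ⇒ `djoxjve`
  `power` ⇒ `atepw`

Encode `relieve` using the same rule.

cjttjdp

A repeating key of period 3 is used — shifts +11, +5, +8 over and over.
On relieve: r+11=c, e+5=j, l+8=t, i+11=t, e+5=j, v+8=d, e+11=p.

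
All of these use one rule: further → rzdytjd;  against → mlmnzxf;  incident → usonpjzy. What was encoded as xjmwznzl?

learning

Shifts by position in further: pos 0: f→r (+12), pos 1: u→z (+5), pos 2: r→d (+12), pos 3: t→y (+5) — repeating every 2. The shifts repeat in a cycle of length 2: positions 0,1,… shift by +12, +5, then the pattern repeats.
Reversing it on xjmwznzl: x−12=l, j−5=e, m−12=a, w−5=r, z−12=n, n−5=i, z−12=n, l−5=g.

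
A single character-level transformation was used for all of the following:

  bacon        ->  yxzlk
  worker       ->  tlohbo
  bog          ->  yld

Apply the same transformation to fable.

cxyib

Compare letters: b→y is +23, a→x is +23, c→z is +23 — a constant shift. It's a constant shift of +23 (ROT23).
For fable: f+23=c, a+23=x, b+23=y, l+23=i, e+23=b.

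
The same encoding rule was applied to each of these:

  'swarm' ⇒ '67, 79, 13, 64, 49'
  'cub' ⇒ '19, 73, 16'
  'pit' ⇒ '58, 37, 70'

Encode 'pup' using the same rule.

58, 73, 58

The formula is n = 3×(alphabet index, a=1) + 10.
Applying it to pup: p=16→58, u=21→73, p=16→58.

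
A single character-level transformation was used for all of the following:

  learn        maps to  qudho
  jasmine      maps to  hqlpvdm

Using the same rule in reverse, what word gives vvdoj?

The output letters match the input read backwards, each shifted +3: learn reversed is nrael. The word is reversed, then every letter is shifted forward by 3.
Decoding vvdoj: shift back: v−3=s, v−3=s, d−3=a, o−3=l, j−3=g → ssalg; then reverse → glass.

glass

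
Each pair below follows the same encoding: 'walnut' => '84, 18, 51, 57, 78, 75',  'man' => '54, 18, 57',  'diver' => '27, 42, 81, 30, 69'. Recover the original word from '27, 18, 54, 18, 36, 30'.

damage

w(#23)→84 and a(#1)→18: differences scale by 3, so n = 3·pos + 15. Each letter becomes 3×(its alphabet position, a=1..z=26) + 15.
Undoing it on 27, 18, 54, 18, 36, 30: 27→(27−15)÷3=4=d, 18→(18−15)÷3=1=a, 54→(54−15)÷3=13=m, 18→(18−15)÷3=1=a, 36→(36−15)÷3=7=g, 30→(30−15)÷3=5=e.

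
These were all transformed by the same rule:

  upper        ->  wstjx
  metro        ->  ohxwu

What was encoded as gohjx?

elder

In upper: u→w is +2, p→s is +3, p→t is +4, e→j is +5 — the shift increases by 1 each position. Each letter shifts forward by (position + 2), i.e. 2, 3, 4, … — the shift grows by one for each successive letter.
Undoing it on gohjx: g−2=e, o−3=l, h−4=d, j−5=e, x−6=r.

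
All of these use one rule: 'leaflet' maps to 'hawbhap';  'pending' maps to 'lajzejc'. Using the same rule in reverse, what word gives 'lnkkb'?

proof

Compare letters: l→h is +22, e→a is +22, a→w is +22 — a constant shift. Each letter is shifted forward by 22 in the alphabet (a Caesar shift of +22).
Decoding lnkkb: l−22=p, n−22=r, k−22=o, k−22=o, b−22=f.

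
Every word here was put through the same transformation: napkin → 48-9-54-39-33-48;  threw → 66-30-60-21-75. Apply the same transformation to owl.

51-75-42

n(#14)→48 and a(#1)→9: differences scale by 3, so n = 3·pos + 6. Each letter becomes 3×(its alphabet position, a=1..z=26) + 6.
For owl: o=15→51, w=23→75, l=12→42.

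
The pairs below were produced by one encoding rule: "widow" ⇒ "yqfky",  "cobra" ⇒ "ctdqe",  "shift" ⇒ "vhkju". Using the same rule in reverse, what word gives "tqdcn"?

Two steps: reverse the string, then apply a Caesar shift of +2.
Undoing it on tqdcn: shift back: t−2=r, q−2=o, d−2=b, c−2=a, n−2=l → robal; then reverse → labor.

labor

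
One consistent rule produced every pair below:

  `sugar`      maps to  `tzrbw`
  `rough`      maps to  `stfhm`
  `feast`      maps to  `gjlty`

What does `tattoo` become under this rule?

A repeating key of period 3 is used — shifts +1, +5, +11 over and over.
Applying it to tattoo: t+1=u, a+5=f, t+11=e, t+1=u, o+5=t, o+11=z.

ufeutz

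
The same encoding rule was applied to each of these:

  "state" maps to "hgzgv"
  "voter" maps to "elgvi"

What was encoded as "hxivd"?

screw

This is the alphabet-reversal cipher (Atbash): a becomes z, b becomes y, etc.
Reversing it on hxivd: h↔s, x↔c, i↔r, v↔e, d↔w.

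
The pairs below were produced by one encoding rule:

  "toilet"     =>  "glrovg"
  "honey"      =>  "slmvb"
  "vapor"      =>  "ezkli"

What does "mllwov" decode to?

noodle

Each pair mirrors across the alphabet (t↔g, o↔l, i↔r): positions sum to 25. Letters are reflected about the middle of the alphabet (position → 25−position): Atbash.
Decoding mllwov: m↔n, l↔o, l↔o, w↔d, o↔l, v↔e.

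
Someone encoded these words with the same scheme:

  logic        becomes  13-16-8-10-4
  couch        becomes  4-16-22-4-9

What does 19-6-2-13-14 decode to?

realm

l is letter #12 and maps to 13: an offset of 1. Each letter is replaced by its alphabet position (a=1..z=26) + 1.
Undoing it on 19-6-2-13-14: 19→(19−1)÷1=18=r, 6→(6−1)÷1=5=e, 2→(2−1)÷1=1=a, 13→(13−1)÷1=12=l, 14→(14−1)÷1=13=m.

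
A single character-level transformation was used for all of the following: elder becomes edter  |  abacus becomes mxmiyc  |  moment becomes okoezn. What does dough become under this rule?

tkyal

Treating letters as 0–25, the rule is x ↦ 11x + 12 (mod 26).
For dough: d(3)→11·3+12≡19=t; o(14)→11·14+12≡10=k; u(20)→11·20+12≡24=y; g(6)→11·6+12≡0=a; h(7)→11·7+12≡11=l (all mod 26).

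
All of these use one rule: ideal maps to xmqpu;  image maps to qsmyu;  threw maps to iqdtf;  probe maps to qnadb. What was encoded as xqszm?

The output letters match the input read backwards, each shifted +12: ideal reversed is laedi. Two steps: reverse the string, then apply a Caesar shift of +12.
Undoing it on xqszm: shift back: x−12=l, q−12=e, s−12=g, z−12=n, m−12=a → legna; then reverse → angel.

angel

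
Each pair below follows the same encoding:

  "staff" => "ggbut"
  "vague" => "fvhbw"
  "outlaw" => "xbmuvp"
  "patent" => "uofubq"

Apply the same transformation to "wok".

lpx

The word is reversed, then every letter is shifted forward by 1.
For wok: reverse → kow; then shift: k+1=l, o+1=p, w+1=x.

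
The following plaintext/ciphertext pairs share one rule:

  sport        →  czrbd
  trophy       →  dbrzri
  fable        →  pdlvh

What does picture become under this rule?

Vowels shift forward by 3 and consonants shift forward by 10.
On picture: p(cons)+10=z, i(vowel)+3=l, c(cons)+10=m, t(cons)+10=d, u(vowel)+3=x, r(cons)+10=b, e(vowel)+3=h.

zlmdxbh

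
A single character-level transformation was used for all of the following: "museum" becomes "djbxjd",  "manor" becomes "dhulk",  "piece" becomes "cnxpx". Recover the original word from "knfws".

right

m(12)→d(3) and u(20)→j(9) fit y≡17x+7 (mod 26); the inverse of 17 mod 26 is 23. Each letter's alphabet position (a=0..z=25) is mapped through 17·x+7 mod 26 — an affine cipher.
Undoing it on knfws: k(10)→23·(10−7)≡17=r; n(13)→23·(13−7)≡8=i; f(5)→23·(5−7)≡6=g; w(22)→23·(22−7)≡7=h; s(18)→23·(18−7)≡19=t (all mod 26).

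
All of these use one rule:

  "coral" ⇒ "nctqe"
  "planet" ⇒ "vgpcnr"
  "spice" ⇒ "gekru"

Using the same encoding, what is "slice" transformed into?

geknu

The word is reversed, then every letter is shifted forward by 2.
On slice: reverse → ecils; then shift: e+2=g, c+2=e, i+2=k, l+2=n, s+2=u.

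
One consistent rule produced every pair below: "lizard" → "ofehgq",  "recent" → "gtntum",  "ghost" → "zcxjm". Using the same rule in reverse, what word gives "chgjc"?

Each letter's alphabet position (a=0..z=25) is mapped through 3·x+7 mod 26 — an affine cipher.
Reversing it on chgjc: c(2)→9·(2−7)≡7=h; h(7)→9·(7−7)≡0=a; g(6)→9·(6−7)≡17=r; j(9)→9·(9−7)≡18=s; c(2)→9·(2−7)≡7=h (all mod 26).

harsh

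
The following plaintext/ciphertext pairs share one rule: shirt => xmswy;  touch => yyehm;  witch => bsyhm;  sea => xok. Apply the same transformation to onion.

The shift depends on letter class: consonant s→x is +5, but vowel i→s is +10. The rule splits by letter class: vowels +10, consonants +5.
For onion: o(vowel)+10=y, n(cons)+5=s, i(vowel)+10=s, o(vowel)+10=y, n(cons)+5=s.

yssys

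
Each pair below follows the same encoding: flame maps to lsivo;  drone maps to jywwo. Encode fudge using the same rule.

lblpo

In flame: f→l is +6, l→s is +7, a→i is +8, m→v is +9 — the shift increases by 1 each position. Letter i (0-indexed) is shifted by i+6, so successive shifts are 6, 7, 8, ….
Applying it to fudge: f+6=l, u+7=b, d+8=l, g+9=p, e+10=o.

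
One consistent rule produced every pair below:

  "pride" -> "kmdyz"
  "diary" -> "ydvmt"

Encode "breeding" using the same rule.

wmzzydib

Each letter is shifted forward by 21 in the alphabet (a Caesar shift of +21).
On breeding: b+21=w, r+21=m, e+21=z, e+21=z, d+21=y, i+21=d, n+21=i, g+21=b.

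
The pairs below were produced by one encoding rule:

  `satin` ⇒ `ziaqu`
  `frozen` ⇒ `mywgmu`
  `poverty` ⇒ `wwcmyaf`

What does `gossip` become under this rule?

The shift depends on letter class: consonant s→z is +7, but vowel a→i is +8. Two shifts are in play — +8 for a/e/i/o/u, +7 for every other letter.
On gossip: g(cons)+7=n, o(vowel)+8=w, s(cons)+7=z, s(cons)+7=z, i(vowel)+8=q, p(cons)+7=w.

nwzzqw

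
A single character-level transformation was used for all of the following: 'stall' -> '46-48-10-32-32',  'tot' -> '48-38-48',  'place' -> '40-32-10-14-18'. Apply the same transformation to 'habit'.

24-10-12-26-48

s(#19)→46 and t(#20)→48: differences scale by 2, so n = 2·pos + 8. With a=1..z=26, the number is 2·pos + 8.
Applying it to habit: h=8→24, a=1→10, b=2→12, i=9→26, t=20→48.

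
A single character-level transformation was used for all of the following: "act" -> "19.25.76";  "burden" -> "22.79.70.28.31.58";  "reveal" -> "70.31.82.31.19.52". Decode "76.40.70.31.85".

a(#1)→19 and c(#3)→25: differences scale by 3, so n = 3·pos + 16. The formula is n = 3×(alphabet index, a=1) + 16.
Undoing it on 76.40.70.31.85: 76→(76−16)÷3=20=t, 40→(40−16)÷3=8=h, 70→(70−16)÷3=18=r, 31→(31−16)÷3=5=e, 85→(85−16)÷3=23=w.

threw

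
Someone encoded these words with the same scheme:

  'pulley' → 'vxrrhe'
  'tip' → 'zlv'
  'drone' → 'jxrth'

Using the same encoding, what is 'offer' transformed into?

rllhx

The shift depends on letter class: consonant p→v is +6, but vowel u→x is +3. Vowels shift forward by 3 and consonants shift forward by 6.
For offer: o(vowel)+3=r, f(cons)+6=l, f(cons)+6=l, e(vowel)+3=h, r(cons)+6=x.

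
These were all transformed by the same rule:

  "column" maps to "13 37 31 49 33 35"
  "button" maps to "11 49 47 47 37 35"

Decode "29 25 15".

c(#3)→13 and o(#15)→37: differences scale by 2, so n = 2·pos + 7. Each letter becomes 2×(its alphabet position, a=1..z=26) + 7.
Reversing it on 29 25 15: 29→(29−7)÷2=11=k, 25→(25−7)÷2=9=i, 15→(15−7)÷2=4=d.

kid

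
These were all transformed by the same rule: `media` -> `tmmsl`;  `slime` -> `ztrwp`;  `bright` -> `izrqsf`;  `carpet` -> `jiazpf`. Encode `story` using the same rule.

Each letter shifts forward by (position + 7), i.e. 7, 8, 9, … — the shift grows by one for each successive letter.
Applying it to story: s+7=z, t+8=b, o+9=x, r+10=b, y+11=j.

zbxbj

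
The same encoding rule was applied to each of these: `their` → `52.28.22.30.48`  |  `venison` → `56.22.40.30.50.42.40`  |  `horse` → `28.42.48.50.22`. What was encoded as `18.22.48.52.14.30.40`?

certain

The formula is n = 2×(alphabet index, a=1) + 12.
Reversing it on 18.22.48.52.14.30.40: 18→(18−12)÷2=3=c, 22→(22−12)÷2=5=e, 48→(48−12)÷2=18=r, 52→(52−12)÷2=20=t, 14→(14−12)÷2=1=a, 30→(30−12)÷2=9=i, 40→(40−12)÷2=14=n.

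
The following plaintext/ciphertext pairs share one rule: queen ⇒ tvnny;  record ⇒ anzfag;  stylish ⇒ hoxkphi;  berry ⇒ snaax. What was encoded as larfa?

armor

q(16)→t(19) and u(20)→v(21) fit y≡7x+11 (mod 26); the inverse of 7 mod 26 is 15. Treating letters as 0–25, the rule is x ↦ 7x + 11 (mod 26).
Reversing it on larfa: l(11)→15·(11−11)≡0=a; a(0)→15·(0−11)≡17=r; r(17)→15·(17−11)≡12=m; f(5)→15·(5−11)≡14=o; a(0)→15·(0−11)≡17=r (all mod 26).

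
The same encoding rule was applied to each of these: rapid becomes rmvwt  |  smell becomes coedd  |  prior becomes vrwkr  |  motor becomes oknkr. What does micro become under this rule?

Each letter's alphabet position (a=0..z=25) is mapped through 11·x+12 mod 26 — an affine cipher.
On micro: m(12)→11·12+12≡14=o; i(8)→11·8+12≡22=w; c(2)→11·2+12≡8=i; r(17)→11·17+12≡17=r; o(14)→11·14+12≡10=k (all mod 26).

owirk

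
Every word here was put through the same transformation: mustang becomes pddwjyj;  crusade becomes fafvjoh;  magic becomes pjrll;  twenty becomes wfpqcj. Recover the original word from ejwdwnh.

The shifts repeat in a cycle of length 3: positions 0,1,… shift by +3, +9, +11, then the pattern repeats.
Undoing it on ejwdwnh: e−3=b, j−9=a, w−11=l, d−3=a, w−9=n, n−11=c, h−3=e.

balance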